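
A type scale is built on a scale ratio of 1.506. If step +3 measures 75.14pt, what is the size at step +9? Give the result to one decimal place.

75.14 × 1.506⁶ = 75.14 × 11.66675 ≈ 876.639

876.6pt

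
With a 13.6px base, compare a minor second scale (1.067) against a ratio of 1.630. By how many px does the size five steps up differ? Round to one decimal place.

Minor second: 13.6 × 1.067⁵ = 18.809px
At 1.630: 13.6 × 1.630⁵ = 156.487px
Difference: 156.487 − 18.809 = 137.678px

137.7px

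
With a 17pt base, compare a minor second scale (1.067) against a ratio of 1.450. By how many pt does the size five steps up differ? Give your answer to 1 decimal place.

Minor second: 17.0 × 1.067⁵ = 23.511pt
At 1.450: 17.0 × 1.450⁵ = 108.965pt
Difference: 108.965 − 23.511 = 85.454pt

85.5pt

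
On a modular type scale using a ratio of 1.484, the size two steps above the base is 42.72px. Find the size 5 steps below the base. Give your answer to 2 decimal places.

42.72 ÷ 1.484⁷ = 42.72 ÷ 15.85029 ≈ 2.695

2.70px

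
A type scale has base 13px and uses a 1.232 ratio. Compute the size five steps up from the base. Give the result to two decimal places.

36.90px

13.0 × 1.232⁵ = 13.0 × 2.83827 ≈ 36.90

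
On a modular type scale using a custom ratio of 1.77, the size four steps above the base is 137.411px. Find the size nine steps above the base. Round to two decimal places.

The gap is 9 − (4) = 5 steps, so the factor is 1.77^5.
137.411 × 1.77⁵ = 137.411 × 17.37266 ≈ 2387.195

2387.19px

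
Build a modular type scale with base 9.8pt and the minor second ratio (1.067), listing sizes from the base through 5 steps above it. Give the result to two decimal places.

9.80pt, 10.46pt, 11.16pt, 11.90pt, 12.70pt, 13.55pt

Step 0: 9.8pt
Step 1: 9.8 × 1.067 = 10.46
Step 2: 9.8 × 1.067² = 11.16
Step 3: 9.8 × 1.067³ = 11.90
Step 4: 9.8 × 1.067⁴ = 12.70
Step 5: 9.8 × 1.067⁵ = 13.55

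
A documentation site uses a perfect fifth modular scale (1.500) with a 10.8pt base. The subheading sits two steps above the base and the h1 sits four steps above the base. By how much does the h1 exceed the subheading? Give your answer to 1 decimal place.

Step 2: 10.8 × 1.500² = 24.300pt
Step 4: 10.8 × 1.500⁴ = 54.675pt
Difference: 54.675 − 24.300 = 30.375pt

30.4pt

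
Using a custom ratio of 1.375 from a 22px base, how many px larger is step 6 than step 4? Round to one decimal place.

70.0px

Step 4: 22.0 × 1.375⁴ = 78.638px
Step 6: 22.0 × 1.375⁶ = 148.675px
Difference: 148.675 − 78.638 = 70.037px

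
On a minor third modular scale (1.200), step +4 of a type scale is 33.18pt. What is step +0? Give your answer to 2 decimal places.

33.18 ÷ 1.200⁴ = 33.18 ÷ 2.07360 ≈ 16.001

16.00pt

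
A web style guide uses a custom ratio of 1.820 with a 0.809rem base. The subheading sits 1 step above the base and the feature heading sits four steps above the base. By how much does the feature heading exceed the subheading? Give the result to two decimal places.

7.40rem

Step 1: 0.809 × 1.820 = 1.4724rem
Step 4: 0.809 × 1.820⁴ = 8.8763rem
Difference: 8.8763 − 1.4724 = 7.4039rem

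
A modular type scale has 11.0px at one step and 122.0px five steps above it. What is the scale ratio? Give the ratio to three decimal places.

r⁵ = 122.0 / 11.0, so r = (122.0/11.0)^(1/5).
r = 11.0909^(1/5) ≈ 1.6181

1.618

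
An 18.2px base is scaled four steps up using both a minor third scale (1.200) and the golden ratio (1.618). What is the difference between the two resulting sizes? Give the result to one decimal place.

Minor third: 18.2 × 1.200⁴ = 37.740px
Golden ratio: 18.2 × 1.618⁴ = 124.734px
Difference: 124.734 − 37.740 = 86.994px

87.0px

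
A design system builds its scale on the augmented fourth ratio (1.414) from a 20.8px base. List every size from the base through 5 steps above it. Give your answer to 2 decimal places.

Step 0: 20.8px
Step 1: 20.8 × 1.414 = 29.41
Step 2: 20.8 × 1.414² = 41.59
Step 3: 20.8 × 1.414³ = 58.80
Step 4: 20.8 × 1.414⁴ = 83.15
Step 5: 20.8 × 1.414⁵ = 117.57

20.80px, 29.41px, 41.59px, 58.80px, 83.15px, 117.57px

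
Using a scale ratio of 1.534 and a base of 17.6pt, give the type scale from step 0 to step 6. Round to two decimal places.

17.60pt, 27.00pt, 41.42pt, 63.53pt, 97.46pt, 149.50pt, 229.33pt

Step 0: 17.6pt
Step 1: 17.6 × 1.534 = 27.00
Step 2: 17.6 × 1.534² = 41.42
Step 3: 17.6 × 1.534³ = 63.53
Step 4: 17.6 × 1.534⁴ = 97.46
Step 5: 17.6 × 1.534⁵ = 149.50
Step 6: 17.6 × 1.534⁶ = 229.33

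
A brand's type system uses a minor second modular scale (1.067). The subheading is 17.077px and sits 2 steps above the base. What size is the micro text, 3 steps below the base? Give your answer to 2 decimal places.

12.35px

17.077 ÷ 1.067⁵ = 17.077 ÷ 1.38300 ≈ 12.348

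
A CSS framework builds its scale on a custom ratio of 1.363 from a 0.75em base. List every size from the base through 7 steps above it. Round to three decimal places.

Step 0: 0.75em
Step 1: 0.75 × 1.363 = 1.022
Step 2: 0.75 × 1.363² = 1.393
Step 3: 0.75 × 1.363³ = 1.899
Step 4: 0.75 × 1.363⁴ = 2.588
Step 5: 0.75 × 1.363⁵ = 3.528
Step 6: 0.75 × 1.363⁶ = 4.809
Step 7: 0.75 × 1.363⁷ = 6.554

0.750em, 1.022em, 1.393em, 1.899em, 2.588em, 3.528em, 4.809em, 6.554em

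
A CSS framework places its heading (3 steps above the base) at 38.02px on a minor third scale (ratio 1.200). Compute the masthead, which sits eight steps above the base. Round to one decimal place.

94.6px

38.02 × 1.200⁵ = 38.02 × 2.48832 ≈ 94.606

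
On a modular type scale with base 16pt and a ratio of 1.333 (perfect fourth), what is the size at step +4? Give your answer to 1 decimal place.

50.5pt

Each step on a modular scale multiplies by the ratio, so the size n steps from the base is base × ratioⁿ.
16.0 × 1.333⁴ = 16.0 × 3.15733 ≈ 50.52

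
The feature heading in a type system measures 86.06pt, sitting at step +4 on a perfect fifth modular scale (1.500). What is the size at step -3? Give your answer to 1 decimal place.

5.0pt

86.06 ÷ 1.500⁷ = 86.06 ÷ 17.08594 ≈ 5.037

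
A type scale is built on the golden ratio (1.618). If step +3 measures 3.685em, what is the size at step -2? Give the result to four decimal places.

0.3323em

3.685 ÷ 1.618⁵ = 3.685 ÷ 11.08901 ≈ 0.3323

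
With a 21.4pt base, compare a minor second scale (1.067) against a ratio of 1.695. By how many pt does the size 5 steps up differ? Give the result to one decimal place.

Minor second: 21.4 × 1.067⁵ = 29.596pt
At 1.695: 21.4 × 1.695⁵ = 299.407pt
Difference: 299.407 − 29.596 = 269.811pt

269.8pt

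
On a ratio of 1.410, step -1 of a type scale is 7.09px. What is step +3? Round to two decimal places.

28.02px

Moving from step -1 to step +3 is 4 steps up, so multiply by r⁴.
7.09 × 1.410⁴ = 7.09 × 3.95254 ≈ 28.024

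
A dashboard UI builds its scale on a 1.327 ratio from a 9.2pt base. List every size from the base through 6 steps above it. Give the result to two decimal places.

9.20pt, 12.21pt, 16.20pt, 21.50pt, 28.53pt, 37.86pt, 50.24pt

Step 0: 9.2pt
Step 1: 9.2 × 1.327 = 12.21
Step 2: 9.2 × 1.327² = 16.20
Step 3: 9.2 × 1.327³ = 21.50
Step 4: 9.2 × 1.327⁴ = 28.53
Step 5: 9.2 × 1.327⁵ = 37.86
Step 6: 9.2 × 1.327⁶ = 50.24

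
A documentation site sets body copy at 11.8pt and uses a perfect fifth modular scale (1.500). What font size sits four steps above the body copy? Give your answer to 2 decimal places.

Each step on a modular scale multiplies by the ratio, so the size n steps from the base is base × ratioⁿ.
11.8 × 1.500⁴ = 11.8 × 5.06250 ≈ 59.74

59.74pt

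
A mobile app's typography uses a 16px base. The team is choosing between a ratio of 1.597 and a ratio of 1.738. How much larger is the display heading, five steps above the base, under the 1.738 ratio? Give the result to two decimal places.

87.52px

At 1.597: 16.0 × 1.597⁵ = 166.2052px
At 1.738: 16.0 × 1.738⁵ = 253.7283px
Difference: 253.7283 − 166.2052 = 87.5231px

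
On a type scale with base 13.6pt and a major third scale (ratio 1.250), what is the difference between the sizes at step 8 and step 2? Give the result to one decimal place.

59.8pt

Step 2: 13.6 × 1.250² = 21.250pt
Step 8: 13.6 × 1.250⁸ = 81.062pt
Difference: 81.062 − 21.250 = 59.812pt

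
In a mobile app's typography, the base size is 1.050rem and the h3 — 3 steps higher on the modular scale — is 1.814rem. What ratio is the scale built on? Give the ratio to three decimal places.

The ratio satisfies 1.050 × r³ = 1.814, so r = (1.814 / 1.050)^(1/3).
r = 1.7276^(1/3) ≈ 1.1999

1.200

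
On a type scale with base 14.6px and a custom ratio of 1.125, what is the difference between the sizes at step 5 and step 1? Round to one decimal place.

9.9px

Step 1: 14.6 × 1.125 = 16.425px
Step 5: 14.6 × 1.125⁵ = 26.310px
Difference: 26.310 − 16.425 = 9.885px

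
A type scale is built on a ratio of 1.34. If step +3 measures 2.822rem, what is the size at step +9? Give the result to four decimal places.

The gap is 9 − (3) = 6 steps, so the factor is 1.34^6.
2.822 × 1.34⁶ = 2.822 × 5.78934 ≈ 16.3375

16.3375rem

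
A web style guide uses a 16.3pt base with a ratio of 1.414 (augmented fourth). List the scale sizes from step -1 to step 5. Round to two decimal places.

Step -1: 16.3 ÷ 1.414 = 11.53
Step 0: 16.3pt
Step 1: 16.3 × 1.414 = 23.05
Step 2: 16.3 × 1.414² = 32.59
Step 3: 16.3 × 1.414³ = 46.08
Step 4: 16.3 × 1.414⁴ = 65.16
Step 5: 16.3 × 1.414⁵ = 92.14

11.53pt, 16.30pt, 23.05pt, 32.59pt, 46.08pt, 65.16pt, 92.14pt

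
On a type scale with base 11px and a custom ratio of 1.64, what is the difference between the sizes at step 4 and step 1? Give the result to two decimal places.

61.53px

Step 1: 11.0 × 1.64 = 18.0400px
Step 4: 11.0 × 1.64⁴ = 79.5734px
Difference: 79.5734 − 18.0400 = 61.5334px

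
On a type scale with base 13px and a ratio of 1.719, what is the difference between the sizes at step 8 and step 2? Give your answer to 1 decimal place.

952.8px

Step 2: 13.0 × 1.719² = 38.414px
Step 8: 13.0 × 1.719⁸ = 991.175px
Difference: 991.175 − 38.414 = 952.761px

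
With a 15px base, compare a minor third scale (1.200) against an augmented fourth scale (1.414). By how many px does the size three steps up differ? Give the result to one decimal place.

16.5px

Minor third: 15.0 × 1.200³ = 25.920px
Augmented fourth: 15.0 × 1.414³ = 42.407px
Difference: 42.407 − 25.920 = 16.487px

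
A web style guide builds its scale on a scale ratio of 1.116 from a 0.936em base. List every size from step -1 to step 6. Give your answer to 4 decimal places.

0.8387em, 0.9360em, 1.0446em, 1.1657em, 1.3010em, 1.4519em, 1.6203em, 1.8083em

Step -1: 0.936 ÷ 1.116 = 0.8387
Step 0: 0.936em
Step 1: 0.936 × 1.116 = 1.0446
Step 2: 0.936 × 1.116² = 1.1657
Step 3: 0.936 × 1.116³ = 1.3010
Step 4: 0.936 × 1.116⁴ = 1.4519
Step 5: 0.936 × 1.116⁵ = 1.6203
Step 6: 0.936 × 1.116⁶ = 1.8083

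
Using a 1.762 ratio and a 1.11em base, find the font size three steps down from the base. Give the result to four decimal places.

0.2029em

A modular type scale is a geometric sequence: sizeₙ = base × rⁿ.
1.11 ÷ 1.762³ = 1.11 ÷ 5.47038 ≈ 0.2029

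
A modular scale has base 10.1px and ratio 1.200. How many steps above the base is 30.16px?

6

1.200ⁿ = 30.16 / 10.1 = 2.9861
n = ln(2.9861) / ln(1.200) = 1.0940 / 0.1823 ≈ 6.00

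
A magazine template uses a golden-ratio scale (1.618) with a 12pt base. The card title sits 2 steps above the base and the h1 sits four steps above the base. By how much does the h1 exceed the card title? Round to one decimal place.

50.8pt

Step 2: 12.0 × 1.618² = 31.415pt
Step 4: 12.0 × 1.618⁴ = 82.242pt
Difference: 82.242 − 31.415 = 50.827pt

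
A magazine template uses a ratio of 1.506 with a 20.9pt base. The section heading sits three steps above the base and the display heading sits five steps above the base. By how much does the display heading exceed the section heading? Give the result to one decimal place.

90.5pt

Step 3: 20.9 × 1.506³ = 71.387pt
Step 5: 20.9 × 1.506⁵ = 161.909pt
Difference: 161.909 − 71.387 = 90.522pt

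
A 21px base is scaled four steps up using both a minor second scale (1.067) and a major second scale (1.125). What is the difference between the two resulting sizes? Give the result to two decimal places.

6.42px

Minor second: 21.0 × 1.067⁴ = 27.2193px
Major second: 21.0 × 1.125⁴ = 33.6379px
Difference: 33.6379 − 27.2193 = 6.4186px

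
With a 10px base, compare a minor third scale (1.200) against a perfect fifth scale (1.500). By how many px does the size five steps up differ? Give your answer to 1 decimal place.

Minor third: 10.0 × 1.200⁵ = 24.883px
Perfect fifth: 10.0 × 1.500⁵ = 75.938px
Difference: 75.938 − 24.883 = 51.055px

51.1px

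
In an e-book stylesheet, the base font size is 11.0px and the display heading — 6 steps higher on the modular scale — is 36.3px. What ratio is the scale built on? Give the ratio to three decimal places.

1.220

The ratio satisfies 11.0 × r⁶ = 36.3, so r = (36.3 / 11.0)^(1/6).
r = 3.3000^(1/6) ≈ 1.2202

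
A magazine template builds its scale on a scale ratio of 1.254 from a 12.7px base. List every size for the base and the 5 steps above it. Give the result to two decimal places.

Step 0: 12.7px
Step 1: 12.7 × 1.254 = 15.93
Step 2: 12.7 × 1.254² = 19.97
Step 3: 12.7 × 1.254³ = 25.04
Step 4: 12.7 × 1.254⁴ = 31.40
Step 5: 12.7 × 1.254⁵ = 39.38

12.70px, 15.93px, 19.97px, 25.04px, 31.40px, 39.38px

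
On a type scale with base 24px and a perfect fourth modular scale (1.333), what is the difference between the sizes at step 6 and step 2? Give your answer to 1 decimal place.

92.0px

Step 2: 24.0 × 1.333² = 42.645px
Step 6: 24.0 × 1.333⁶ = 134.646px
Difference: 134.646 − 42.645 = 92.001px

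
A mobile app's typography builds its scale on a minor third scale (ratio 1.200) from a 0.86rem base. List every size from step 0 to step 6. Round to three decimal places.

0.860rem, 1.032rem, 1.238rem, 1.486rem, 1.783rem, 2.140rem, 2.568rem

Step 0: 0.86rem
Step 1: 0.86 × 1.200 = 1.032
Step 2: 0.86 × 1.200² = 1.238
Step 3: 0.86 × 1.200³ = 1.486
Step 4: 0.86 × 1.200⁴ = 1.783
Step 5: 0.86 × 1.200⁵ = 2.140
Step 6: 0.86 × 1.200⁶ = 2.568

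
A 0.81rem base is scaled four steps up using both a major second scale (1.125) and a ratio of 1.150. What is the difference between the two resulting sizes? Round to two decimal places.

0.12rem

Major second: 0.81 × 1.125⁴ = 1.2975rem
At 1.150: 0.81 × 1.150⁴ = 1.4167rem
Difference: 1.4167 − 1.2975 = 0.1192rem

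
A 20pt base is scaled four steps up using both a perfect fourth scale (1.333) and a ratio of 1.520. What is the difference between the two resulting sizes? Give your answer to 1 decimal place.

43.6pt

Perfect fourth: 20.0 × 1.333⁴ = 63.147pt
At 1.520: 20.0 × 1.520⁴ = 106.759pt
Difference: 106.759 − 63.147 = 43.612pt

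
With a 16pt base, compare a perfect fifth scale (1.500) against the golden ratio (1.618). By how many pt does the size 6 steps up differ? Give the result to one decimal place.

104.8pt

Perfect fifth: 16.0 × 1.500⁶ = 182.250pt
Golden ratio: 16.0 × 1.618⁶ = 287.072pt
Difference: 287.072 − 182.250 = 104.822pt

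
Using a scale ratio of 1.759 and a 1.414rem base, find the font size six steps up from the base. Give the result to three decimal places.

41.884rem

A modular type scale is a geometric sequence: sizeₙ = base × rⁿ.
1.414 × 1.759⁶ = 1.414 × 29.62068 ≈ 41.884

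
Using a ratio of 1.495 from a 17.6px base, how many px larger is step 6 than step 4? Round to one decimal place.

108.6px

Step 4: 17.6 × 1.495⁴ = 87.918px
Step 6: 17.6 × 1.495⁶ = 196.499px
Difference: 196.499 − 87.918 = 108.581px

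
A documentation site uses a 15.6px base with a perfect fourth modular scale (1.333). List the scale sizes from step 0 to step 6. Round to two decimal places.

Step 0: 15.6px
Step 1: 15.6 × 1.333 = 20.79
Step 2: 15.6 × 1.333² = 27.72
Step 3: 15.6 × 1.333³ = 36.95
Step 4: 15.6 × 1.333⁴ = 49.25
Step 5: 15.6 × 1.333⁵ = 65.66
Step 6: 15.6 × 1.333⁶ = 87.52

15.60px, 20.79px, 27.72px, 36.95px, 49.25px, 65.66px, 87.52px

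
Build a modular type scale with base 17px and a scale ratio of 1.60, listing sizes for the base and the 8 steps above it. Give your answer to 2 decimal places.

17.00px, 27.20px, 43.52px, 69.63px, 111.41px, 178.26px, 285.21px, 456.34px, 730.14px

Step 0: 17px
Step 1: 17.0 × 1.60 = 27.20
Step 2: 17.0 × 1.60² = 43.52
Step 3: 17.0 × 1.60³ = 69.63
Step 4: 17.0 × 1.60⁴ = 111.41
Step 5: 17.0 × 1.60⁵ = 178.26
Step 6: 17.0 × 1.60⁶ = 285.21
Step 7: 17.0 × 1.60⁷ = 456.34
Step 8: 17.0 × 1.60⁸ = 730.14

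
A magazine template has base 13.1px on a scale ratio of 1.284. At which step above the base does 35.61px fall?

4

1.284ⁿ = 35.61 / 13.1 = 2.7183
n = ln(2.7183) / ln(1.284) = 1.0000 / 0.2500 ≈ 4.00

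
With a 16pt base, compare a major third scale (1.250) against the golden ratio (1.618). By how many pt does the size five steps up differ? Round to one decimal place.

Major third: 16.0 × 1.250⁵ = 48.828pt
Golden ratio: 16.0 × 1.618⁵ = 177.424pt
Difference: 177.424 − 48.828 = 128.596pt

128.6pt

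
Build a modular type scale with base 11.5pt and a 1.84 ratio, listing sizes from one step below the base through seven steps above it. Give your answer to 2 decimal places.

6.25pt, 11.50pt, 21.16pt, 38.93pt, 71.64pt, 131.82pt, 242.54pt, 446.28pt, 821.15pt

Step -1: 11.5 ÷ 1.84 = 6.25
Step 0: 11.5pt
Step 1: 11.5 × 1.84 = 21.16
Step 2: 11.5 × 1.84² = 38.93
Step 3: 11.5 × 1.84³ = 71.64
Step 4: 11.5 × 1.84⁴ = 131.82
Step 5: 11.5 × 1.84⁵ = 242.54
Step 6: 11.5 × 1.84⁶ = 446.28
Step 7: 11.5 × 1.84⁷ = 821.15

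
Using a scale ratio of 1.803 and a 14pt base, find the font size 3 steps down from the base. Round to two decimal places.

14.0 ÷ 1.803³ = 14.0 ÷ 5.86121 ≈ 2.39

2.39pt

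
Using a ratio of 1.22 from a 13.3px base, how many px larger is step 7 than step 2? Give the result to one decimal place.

33.7px

Step 2: 13.3 × 1.22² = 19.796px
Step 7: 13.3 × 1.22⁷ = 53.502px
Difference: 53.502 − 19.796 = 33.706px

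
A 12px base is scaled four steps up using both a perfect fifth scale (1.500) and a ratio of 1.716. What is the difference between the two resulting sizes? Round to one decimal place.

43.3px

Perfect fifth: 12.0 × 1.500⁴ = 60.750px
At 1.716: 12.0 × 1.716⁴ = 104.052px
Difference: 104.052 − 60.750 = 43.302px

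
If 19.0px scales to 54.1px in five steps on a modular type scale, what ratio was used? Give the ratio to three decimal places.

The ratio satisfies 19.0 × r⁵ = 54.1, so r = (54.1 / 19.0)^(1/5).
r = 2.8474^(1/5) ≈ 1.2328

1.233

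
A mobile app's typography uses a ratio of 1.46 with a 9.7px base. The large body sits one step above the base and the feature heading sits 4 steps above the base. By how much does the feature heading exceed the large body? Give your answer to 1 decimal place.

Step 1: 9.7 × 1.46 = 14.162px
Step 4: 9.7 × 1.46⁴ = 44.074px
Difference: 44.074 − 14.162 = 29.912px

29.9px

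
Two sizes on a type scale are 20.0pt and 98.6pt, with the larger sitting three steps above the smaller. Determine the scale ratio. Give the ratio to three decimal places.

r³ = 98.6 / 20.0, so r = (98.6/20.0)^(1/3).
r = 4.9300^(1/3) ≈ 1.7020

1.702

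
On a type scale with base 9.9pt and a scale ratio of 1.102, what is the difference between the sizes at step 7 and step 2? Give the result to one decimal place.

7.5pt

Step 2: 9.9 × 1.102² = 12.023pt
Step 7: 9.9 × 1.102⁷ = 19.539pt
Difference: 19.539 − 12.023 = 7.516pt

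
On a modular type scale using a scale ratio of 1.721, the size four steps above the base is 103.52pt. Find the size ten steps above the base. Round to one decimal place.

103.52 × 1.721⁶ = 103.52 × 25.98276 ≈ 2689.735

2689.7pt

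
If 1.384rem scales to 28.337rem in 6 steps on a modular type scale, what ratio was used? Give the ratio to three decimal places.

1.654

The ratio satisfies 1.384 × r⁶ = 28.337, so r = (28.337 / 1.384)^(1/6).
r = 20.4747^(1/6) ≈ 1.6540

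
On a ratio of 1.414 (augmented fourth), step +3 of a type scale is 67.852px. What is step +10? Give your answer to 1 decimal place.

766.8px

Moving from step +3 to step +10 is 7 steps up, so multiply by r⁷.
67.852 × 1.414⁷ = 67.852 × 11.30175 ≈ 766.847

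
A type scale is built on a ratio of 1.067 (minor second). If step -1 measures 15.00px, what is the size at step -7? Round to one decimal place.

10.2px

15.00 ÷ 1.067⁶ = 15.00 ÷ 1.47566 ≈ 10.165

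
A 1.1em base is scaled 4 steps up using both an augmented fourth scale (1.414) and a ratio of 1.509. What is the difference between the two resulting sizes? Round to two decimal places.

1.31em

Augmented fourth: 1.1 × 1.414⁴ = 4.3973em
At 1.509: 1.1 × 1.509⁴ = 5.7036em
Difference: 5.7036 − 4.3973 = 1.3063em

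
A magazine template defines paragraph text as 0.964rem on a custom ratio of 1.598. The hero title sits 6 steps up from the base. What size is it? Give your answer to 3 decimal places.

16.052rem

A modular type scale is a geometric sequence: sizeₙ = base × rⁿ.
0.964 × 1.598⁶ = 0.964 × 16.65178 ≈ 16.052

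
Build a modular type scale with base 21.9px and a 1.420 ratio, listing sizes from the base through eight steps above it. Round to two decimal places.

Step 0: 21.9px
Step 1: 21.9 × 1.420 = 31.10
Step 2: 21.9 × 1.420² = 44.16
Step 3: 21.9 × 1.420³ = 62.71
Step 4: 21.9 × 1.420⁴ = 89.04
Step 5: 21.9 × 1.420⁵ = 126.44
Step 6: 21.9 × 1.420⁶ = 179.55
Step 7: 21.9 × 1.420⁷ = 254.95
Step 8: 21.9 × 1.420⁸ = 362.04

21.90px, 31.10px, 44.16px, 62.71px, 89.04px, 126.44px, 179.55px, 254.95px, 362.04px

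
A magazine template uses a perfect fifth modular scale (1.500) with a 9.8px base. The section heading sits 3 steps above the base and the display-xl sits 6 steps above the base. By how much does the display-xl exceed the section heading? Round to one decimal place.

Step 3: 9.8 × 1.500³ = 33.075px
Step 6: 9.8 × 1.500⁶ = 111.628px
Difference: 111.628 − 33.075 = 78.553px

78.6px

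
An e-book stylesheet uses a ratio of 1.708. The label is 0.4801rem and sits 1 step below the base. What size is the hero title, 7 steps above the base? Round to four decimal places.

0.4801 × 1.708⁸ = 0.4801 × 72.42741 ≈ 34.7724

34.7724rem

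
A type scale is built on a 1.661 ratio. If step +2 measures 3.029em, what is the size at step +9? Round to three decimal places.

3.029 × 1.661⁷ = 3.029 × 34.88088 ≈ 105.654

105.654em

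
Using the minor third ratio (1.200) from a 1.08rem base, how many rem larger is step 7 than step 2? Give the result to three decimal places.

Step 2: 1.08 × 1.200² = 1.55520rem
Step 7: 1.08 × 1.200⁷ = 3.86984rem
Difference: 3.86984 − 1.55520 = 2.31464rem

2.315rem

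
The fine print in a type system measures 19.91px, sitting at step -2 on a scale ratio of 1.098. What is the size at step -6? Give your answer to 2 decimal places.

19.91 ÷ 1.098⁴ = 19.91 ÷ 1.45348 ≈ 13.698

13.70px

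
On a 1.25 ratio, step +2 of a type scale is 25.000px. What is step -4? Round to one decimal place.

6.6px

25.000 ÷ 1.25⁶ = 25.000 ÷ 3.81470 ≈ 6.554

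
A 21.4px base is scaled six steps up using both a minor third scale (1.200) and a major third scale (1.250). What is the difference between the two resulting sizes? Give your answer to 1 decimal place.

17.7px

Minor third: 21.4 × 1.200⁶ = 63.900px
Major third: 21.4 × 1.250⁶ = 81.635px
Difference: 81.635 − 63.900 = 17.735px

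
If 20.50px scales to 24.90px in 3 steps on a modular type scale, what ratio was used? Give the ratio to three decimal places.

r³ = 24.90 / 20.50, so r = (24.90/20.50)^(1/3).
r = 1.2146^(1/3) ≈ 1.0670

1.067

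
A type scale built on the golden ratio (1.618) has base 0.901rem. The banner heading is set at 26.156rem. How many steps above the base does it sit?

7

1.618ⁿ = 26.156 / 0.901 = 29.0300
n = ln(29.0300) / ln(1.618) = 3.3683 / 0.4812 ≈ 7.00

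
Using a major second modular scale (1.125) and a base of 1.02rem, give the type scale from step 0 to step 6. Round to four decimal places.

Step 0: 1.02rem
Step 1: 1.02 × 1.125 = 1.1475
Step 2: 1.02 × 1.125² = 1.2909
Step 3: 1.02 × 1.125³ = 1.4523
Step 4: 1.02 × 1.125⁴ = 1.6338
Step 5: 1.02 × 1.125⁵ = 1.8381
Step 6: 1.02 × 1.125⁶ = 2.0678

1.0200rem, 1.1475rem, 1.2909rem, 1.4523rem, 1.6338rem, 1.8381rem, 2.0678rem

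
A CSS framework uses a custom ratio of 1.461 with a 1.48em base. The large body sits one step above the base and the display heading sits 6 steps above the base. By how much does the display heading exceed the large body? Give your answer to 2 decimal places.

Step 1: 1.48 × 1.461 = 2.1623em
Step 6: 1.48 × 1.461⁶ = 14.3934em
Difference: 14.3934 − 2.1623 = 12.2311em

12.23em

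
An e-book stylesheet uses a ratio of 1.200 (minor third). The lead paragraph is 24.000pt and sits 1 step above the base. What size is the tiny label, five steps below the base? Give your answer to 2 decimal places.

8.04pt

The gap is -5 − (1) = -6 steps, so the factor is 1.200^-6.
24.000 ÷ 1.200⁶ = 24.000 ÷ 2.98598 ≈ 8.038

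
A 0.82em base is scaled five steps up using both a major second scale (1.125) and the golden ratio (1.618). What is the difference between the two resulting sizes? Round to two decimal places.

7.62em

Major second: 0.82 × 1.125⁵ = 1.4777em
Golden ratio: 0.82 × 1.618⁵ = 9.0930em
Difference: 9.0930 − 1.4777 = 7.6153em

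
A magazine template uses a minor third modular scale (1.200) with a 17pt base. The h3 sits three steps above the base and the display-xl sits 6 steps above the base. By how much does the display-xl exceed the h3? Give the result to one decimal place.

21.4pt

Step 3: 17.0 × 1.200³ = 29.376pt
Step 6: 17.0 × 1.200⁶ = 50.762pt
Difference: 50.762 − 29.376 = 21.386pt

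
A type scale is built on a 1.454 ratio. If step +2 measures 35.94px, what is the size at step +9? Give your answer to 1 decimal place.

35.94 × 1.454⁷ = 35.94 × 13.73886 ≈ 493.775

493.8px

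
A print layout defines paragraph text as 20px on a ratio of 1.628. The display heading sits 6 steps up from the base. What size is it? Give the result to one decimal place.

20.0 × 1.628⁶ = 20.0 × 18.61772 ≈ 372.35

372.4px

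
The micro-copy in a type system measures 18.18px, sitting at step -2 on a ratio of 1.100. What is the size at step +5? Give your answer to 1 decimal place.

18.18 × 1.100⁷ = 18.18 × 1.94872 ≈ 35.428

35.4px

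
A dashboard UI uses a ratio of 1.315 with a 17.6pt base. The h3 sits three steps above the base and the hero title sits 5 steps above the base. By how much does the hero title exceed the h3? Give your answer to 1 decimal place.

Step 3: 17.6 × 1.315³ = 40.021pt
Step 5: 17.6 × 1.315⁵ = 69.206pt
Difference: 69.206 − 40.021 = 29.185pt

29.2pt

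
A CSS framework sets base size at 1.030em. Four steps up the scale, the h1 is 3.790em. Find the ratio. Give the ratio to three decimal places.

r⁴ = 3.790 / 1.030, so r = (3.790/1.030)^(1/4).
r = 3.6796^(1/4) ≈ 1.3850

1.385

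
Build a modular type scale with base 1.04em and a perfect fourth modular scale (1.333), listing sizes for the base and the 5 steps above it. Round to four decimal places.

Step 0: 1.04em
Step 1: 1.04 × 1.333 = 1.3863
Step 2: 1.04 × 1.333² = 1.8480
Step 3: 1.04 × 1.333³ = 2.4633
Step 4: 1.04 × 1.333⁴ = 3.2836
Step 5: 1.04 × 1.333⁵ = 4.3771

1.0400em, 1.3863em, 1.8480em, 2.4633em, 3.2836em, 4.3771em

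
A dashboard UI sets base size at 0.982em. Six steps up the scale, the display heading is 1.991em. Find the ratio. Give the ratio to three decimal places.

1.125

r⁶ = 1.991 / 0.982, so r = (1.991/0.982)^(1/6).
r = 2.0275^(1/6) ≈ 1.1250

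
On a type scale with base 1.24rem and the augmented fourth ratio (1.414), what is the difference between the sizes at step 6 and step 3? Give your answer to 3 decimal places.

Step 3: 1.24 × 1.414³ = 3.50566rem
Step 6: 1.24 × 1.414⁶ = 9.91102rem
Difference: 9.91102 − 3.50566 = 6.40536rem

6.405rem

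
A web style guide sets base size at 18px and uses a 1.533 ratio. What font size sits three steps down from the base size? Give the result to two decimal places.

18.0 ÷ 1.533³ = 18.0 ÷ 3.60269 ≈ 5.00

5.00px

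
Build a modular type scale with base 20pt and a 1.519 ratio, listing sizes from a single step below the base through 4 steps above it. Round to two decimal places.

13.17pt, 20.00pt, 30.38pt, 46.15pt, 70.10pt, 106.48pt

Step -1: 20.0 ÷ 1.519 = 13.17
Step 0: 20pt
Step 1: 20.0 × 1.519 = 30.38
Step 2: 20.0 × 1.519² = 46.15
Step 3: 20.0 × 1.519³ = 70.10
Step 4: 20.0 × 1.519⁴ = 106.48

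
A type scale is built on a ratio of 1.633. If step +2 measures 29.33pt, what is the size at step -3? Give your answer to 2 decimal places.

Moving from step +2 to step -3 is 5 steps down, so divide by r⁵.
29.33 ÷ 1.633⁵ = 29.33 ÷ 11.61264 ≈ 2.526

2.53pt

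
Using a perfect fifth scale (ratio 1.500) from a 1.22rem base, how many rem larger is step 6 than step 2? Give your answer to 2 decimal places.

Step 2: 1.22 × 1.500² = 2.7450rem
Step 6: 1.22 × 1.500⁶ = 13.8966rem
Difference: 13.8966 − 2.7450 = 11.1516rem

11.15rem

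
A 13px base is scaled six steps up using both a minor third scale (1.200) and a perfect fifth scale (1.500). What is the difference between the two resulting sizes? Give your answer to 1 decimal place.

109.3px

Minor third: 13.0 × 1.200⁶ = 38.818px
Perfect fifth: 13.0 × 1.500⁶ = 148.078px
Difference: 148.078 − 38.818 = 109.260px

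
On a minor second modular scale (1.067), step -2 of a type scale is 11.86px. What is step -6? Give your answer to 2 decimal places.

9.15px

The gap is -6 − (-2) = -4 steps, so the factor is 1.067^-4.
11.86 ÷ 1.067⁴ = 11.86 ÷ 1.29616 ≈ 9.150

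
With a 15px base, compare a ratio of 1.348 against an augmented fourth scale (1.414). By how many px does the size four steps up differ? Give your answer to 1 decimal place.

At 1.348: 15.0 × 1.348⁴ = 49.528px
Augmented fourth: 15.0 × 1.414⁴ = 59.964px
Difference: 59.964 − 49.528 = 10.436px

10.4px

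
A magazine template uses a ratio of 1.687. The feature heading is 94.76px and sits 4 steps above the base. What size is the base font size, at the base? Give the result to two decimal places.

94.76 ÷ 1.687⁴ = 94.76 ÷ 8.09954 ≈ 11.699

11.70px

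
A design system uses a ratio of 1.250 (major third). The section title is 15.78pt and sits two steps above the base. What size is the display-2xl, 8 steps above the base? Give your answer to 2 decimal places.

60.20pt

15.78 × 1.250⁶ = 15.78 × 3.81470 ≈ 60.196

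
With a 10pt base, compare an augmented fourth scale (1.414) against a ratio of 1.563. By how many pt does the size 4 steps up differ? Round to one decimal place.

Augmented fourth: 10.0 × 1.414⁴ = 39.976pt
At 1.563: 10.0 × 1.563⁴ = 59.681pt
Difference: 59.681 − 39.976 = 19.705pt

19.7pt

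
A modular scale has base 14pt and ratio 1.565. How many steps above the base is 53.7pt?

1.565ⁿ = 53.7 / 14 = 3.8357
n = ln(3.8357) / ln(1.565) = 1.3444 / 0.4479 ≈ 3.00

3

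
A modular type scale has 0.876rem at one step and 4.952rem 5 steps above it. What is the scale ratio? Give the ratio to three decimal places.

1.414

r⁵ = 4.952 / 0.876, so r = (4.952/0.876)^(1/5).
r = 5.6530^(1/5) ≈ 1.4140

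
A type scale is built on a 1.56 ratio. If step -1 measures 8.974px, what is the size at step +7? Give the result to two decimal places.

8.974 × 1.56⁸ = 8.974 × 35.07493 ≈ 314.762

314.76px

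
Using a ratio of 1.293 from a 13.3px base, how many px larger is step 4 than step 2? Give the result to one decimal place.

14.9px

Step 2: 13.3 × 1.293² = 22.236px
Step 4: 13.3 × 1.293⁴ = 37.175px
Difference: 37.175 − 22.236 = 14.939px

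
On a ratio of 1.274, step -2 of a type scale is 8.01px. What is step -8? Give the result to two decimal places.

1.87px

The gap is -8 − (-2) = -6 steps, so the factor is 1.274^-6.
8.01 ÷ 1.274⁶ = 8.01 ÷ 4.27579 ≈ 1.873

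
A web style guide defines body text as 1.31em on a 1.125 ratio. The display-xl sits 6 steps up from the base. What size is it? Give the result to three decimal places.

Every step multiplies by the scale ratio.
1.31 × 1.125⁶ = 1.31 × 2.02729 ≈ 2.656

2.656em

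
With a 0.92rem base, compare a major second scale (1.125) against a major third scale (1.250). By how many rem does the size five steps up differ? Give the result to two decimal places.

1.15rem

Major second: 0.92 × 1.125⁵ = 1.6579rem
Major third: 0.92 × 1.250⁵ = 2.8076rem
Difference: 2.8076 − 1.6579 = 1.1497rem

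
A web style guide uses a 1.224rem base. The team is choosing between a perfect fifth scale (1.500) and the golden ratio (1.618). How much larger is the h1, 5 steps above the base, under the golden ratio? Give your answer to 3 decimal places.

Perfect fifth: 1.224 × 1.500⁵ = 9.29475rem
Golden ratio: 1.224 × 1.618⁵ = 13.57294rem
Difference: 13.57294 − 9.29475 = 4.27819rem

4.278rem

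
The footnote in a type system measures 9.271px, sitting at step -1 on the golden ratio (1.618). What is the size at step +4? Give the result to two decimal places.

The gap is 4 − (-1) = 5 steps, so the factor is 1.618^5.
9.271 × 1.618⁵ = 9.271 × 11.08901 ≈ 102.806

102.81px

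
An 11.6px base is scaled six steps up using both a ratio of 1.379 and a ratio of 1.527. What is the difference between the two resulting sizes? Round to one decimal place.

67.3px

At 1.379: 11.6 × 1.379⁶ = 79.771px
At 1.527: 11.6 × 1.527⁶ = 147.059px
Difference: 147.059 − 79.771 = 67.288px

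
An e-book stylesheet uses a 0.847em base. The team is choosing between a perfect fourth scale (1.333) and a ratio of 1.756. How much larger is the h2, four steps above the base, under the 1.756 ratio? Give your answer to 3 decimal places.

5.379em

Perfect fourth: 0.847 × 1.333⁴ = 2.67426em
At 1.756: 0.847 × 1.756⁴ = 8.05344em
Difference: 8.05344 − 2.67426 = 5.37918em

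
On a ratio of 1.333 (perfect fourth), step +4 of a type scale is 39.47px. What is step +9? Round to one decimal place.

39.47 × 1.333⁵ = 39.47 × 4.20873 ≈ 166.118

166.1px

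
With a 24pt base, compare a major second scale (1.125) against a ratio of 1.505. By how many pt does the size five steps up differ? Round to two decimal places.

142.06pt

Major second: 24.0 × 1.125⁵ = 43.2488pt
At 1.505: 24.0 × 1.505⁵ = 185.3078pt
Difference: 185.3078 − 43.2488 = 142.0590pt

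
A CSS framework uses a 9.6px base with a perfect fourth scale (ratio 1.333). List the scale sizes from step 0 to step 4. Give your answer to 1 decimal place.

Step 0: 9.6px
Step 1: 9.6 × 1.333 = 12.8
Step 2: 9.6 × 1.333² = 17.1
Step 3: 9.6 × 1.333³ = 22.7
Step 4: 9.6 × 1.333⁴ = 30.3

9.6px, 12.8px, 17.1px, 22.7px, 30.3px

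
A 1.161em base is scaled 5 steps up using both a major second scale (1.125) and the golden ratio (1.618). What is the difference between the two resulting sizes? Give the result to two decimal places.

Major second: 1.161 × 1.125⁵ = 2.0922em
Golden ratio: 1.161 × 1.618⁵ = 12.8743em
Difference: 12.8743 − 2.0922 = 10.7821em

10.78em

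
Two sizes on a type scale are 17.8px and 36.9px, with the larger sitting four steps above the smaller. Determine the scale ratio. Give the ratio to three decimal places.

1.200

The ratio satisfies 17.8 × r⁴ = 36.9, so r = (36.9 / 17.8)^(1/4).
r = 2.0730^(1/4) ≈ 1.1999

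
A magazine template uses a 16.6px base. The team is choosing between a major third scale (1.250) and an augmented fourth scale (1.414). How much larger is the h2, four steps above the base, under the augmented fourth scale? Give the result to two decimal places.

Major third: 16.6 × 1.250⁴ = 40.5273px
Augmented fourth: 16.6 × 1.414⁴ = 66.3599px
Difference: 66.3599 − 40.5273 = 25.8326px

25.83px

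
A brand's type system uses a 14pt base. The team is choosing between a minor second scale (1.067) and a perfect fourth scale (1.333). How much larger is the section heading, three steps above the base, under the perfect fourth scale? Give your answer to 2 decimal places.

Minor second: 14.0 × 1.067³ = 17.0067pt
Perfect fourth: 14.0 × 1.333³ = 33.1603pt
Difference: 33.1603 − 17.0067 = 16.1536pt

16.15pt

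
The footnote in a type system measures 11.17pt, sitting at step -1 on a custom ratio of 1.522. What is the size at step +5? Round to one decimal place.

Moving from step -1 to step +5 is 6 steps up, so multiply by r⁶.
11.17 × 1.522⁶ = 11.17 × 12.43048 ≈ 138.848

138.8pt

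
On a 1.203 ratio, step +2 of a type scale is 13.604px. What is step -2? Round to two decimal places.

Moving from step +2 to step -2 is 4 steps down, so divide by r⁴.
13.604 ÷ 1.203⁴ = 13.604 ÷ 2.09441 ≈ 6.495

6.50px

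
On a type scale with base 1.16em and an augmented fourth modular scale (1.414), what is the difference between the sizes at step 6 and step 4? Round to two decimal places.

4.63em

Step 4: 1.16 × 1.414⁴ = 4.6372em
Step 6: 1.16 × 1.414⁶ = 9.2716em
Difference: 9.2716 − 4.6372 = 4.6344em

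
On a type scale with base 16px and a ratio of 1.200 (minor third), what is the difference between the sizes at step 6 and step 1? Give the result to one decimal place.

Step 1: 16.0 × 1.200 = 19.200px
Step 6: 16.0 × 1.200⁶ = 47.776px
Difference: 47.776 − 19.200 = 28.576px

28.6px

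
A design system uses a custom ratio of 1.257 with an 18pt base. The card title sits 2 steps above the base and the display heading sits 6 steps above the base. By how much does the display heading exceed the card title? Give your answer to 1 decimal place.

42.6pt

Step 2: 18.0 × 1.257² = 28.441pt
Step 6: 18.0 × 1.257⁶ = 71.004pt
Difference: 71.004 − 28.441 = 42.563pt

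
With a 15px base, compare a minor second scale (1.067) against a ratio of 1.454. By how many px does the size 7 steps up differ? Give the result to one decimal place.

Minor second: 15.0 × 1.067⁷ = 23.618px
At 1.454: 15.0 × 1.454⁷ = 206.083px
Difference: 206.083 − 23.618 = 182.465px

182.5px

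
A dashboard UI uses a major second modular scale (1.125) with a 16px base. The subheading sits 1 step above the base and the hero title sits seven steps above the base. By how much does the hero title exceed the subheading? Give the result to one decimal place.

Step 1: 16.0 × 1.125 = 18.000px
Step 7: 16.0 × 1.125⁷ = 36.491px
Difference: 36.491 − 18.000 = 18.491px

18.5px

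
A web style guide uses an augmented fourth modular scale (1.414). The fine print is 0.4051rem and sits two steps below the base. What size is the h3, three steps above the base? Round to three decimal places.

2.290rem

0.4051 × 1.414⁵ = 0.4051 × 5.65258 ≈ 2.290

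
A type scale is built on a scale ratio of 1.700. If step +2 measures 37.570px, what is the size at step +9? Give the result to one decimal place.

1541.6px

37.570 × 1.700⁷ = 37.570 × 41.03387 ≈ 1541.642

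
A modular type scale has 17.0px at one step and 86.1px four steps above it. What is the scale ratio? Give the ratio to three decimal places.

r⁴ = 86.1 / 17.0, so r = (86.1/17.0)^(1/4).
r = 5.0647^(1/4) ≈ 1.5002

1.500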